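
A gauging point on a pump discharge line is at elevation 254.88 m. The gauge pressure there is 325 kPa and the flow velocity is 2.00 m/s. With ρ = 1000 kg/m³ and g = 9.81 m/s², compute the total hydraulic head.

h ≈ 288.21 m

Pressure head ψ = P/(ρg) = 325×1000 / (1000 × 9.81) = 33.13 m.
Velocity head = v²/(2g) = 2.00² / (2 × 9.81) = 0.204 m.
h = z + ψ + v²/(2g) = 254.88 + 33.13 + 0.204 = 288.21 m.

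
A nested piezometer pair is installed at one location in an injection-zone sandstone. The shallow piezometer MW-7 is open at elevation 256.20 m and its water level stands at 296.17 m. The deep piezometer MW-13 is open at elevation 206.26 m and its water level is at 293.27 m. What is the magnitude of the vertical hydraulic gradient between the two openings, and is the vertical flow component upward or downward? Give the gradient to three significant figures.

Total head at MW-7: h = 296.17 m (water level in the standpipe).
Total head at MW-13: h = 293.27 m.
Δh = h(MW-7) − h(MW-13) = 296.17 − 293.27 = 2.90 m.
Vertical separation Δz = 256.20 − 206.26 = 49.94 m.
|i_v| = |Δh| / Δz = 2.90 / 49.94 = 0.0581.
Head is higher in the shallow piezometer, so vertical flow is downward (recharge condition).

|i_v| ≈ 0.0581; vertical flow is downward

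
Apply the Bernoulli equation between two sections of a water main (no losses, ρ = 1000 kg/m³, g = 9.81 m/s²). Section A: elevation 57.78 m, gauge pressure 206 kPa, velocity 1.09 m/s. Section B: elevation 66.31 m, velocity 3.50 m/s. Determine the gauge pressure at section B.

Pressure head at A: ψ₁ = P₁/(ρg) = 206×1000 / (1000 × 9.81) = 21.00 m.
Velocity heads: v₁²/2g = 1.09²/19.62 = 0.061 m; v₂²/2g = 3.50²/19.62 = 0.624 m.
Total head H = z₁ + ψ₁ + v₁²/2g = 57.78 + 21.00 + 0.061 = 78.84 m.
ψ₂ = H − z₂ − v₂²/2g = 78.84 − 66.31 − 0.624 = 11.91 m.
P₂ = ρgψ₂ = 1000 × 9.81 × 11.91 ≈ 117 kPa.

P₂ ≈ 117 kPa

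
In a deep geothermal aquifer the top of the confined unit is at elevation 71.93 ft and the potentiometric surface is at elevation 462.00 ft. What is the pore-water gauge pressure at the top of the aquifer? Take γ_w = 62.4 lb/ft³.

Pressure head at the aquifer top: ψ = h − z = 462.00 − 71.93 = 390.07 ft.
P = γψ/144 = 62.4 × 390.07 / 144 = 169 psi.

P ≈ 169 psi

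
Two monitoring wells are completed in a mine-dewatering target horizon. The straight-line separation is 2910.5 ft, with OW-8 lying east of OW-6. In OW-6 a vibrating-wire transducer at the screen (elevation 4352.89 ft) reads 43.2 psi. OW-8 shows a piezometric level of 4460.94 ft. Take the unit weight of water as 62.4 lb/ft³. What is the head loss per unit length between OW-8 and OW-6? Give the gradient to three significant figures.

Pressure head at OW-6: ψ = 144·P/γ = 144 × 43.2 / 62.4 = 99.69 ft.
Total head at OW-6: h = z + ψ = 4352.89 + 99.69 = 4452.58 ft.
Total head at OW-8: h = 4460.94 ft (water level in the piezometer is the total head).
Head difference: h(OW-6) − h(OW-8) = 4452.58 − 4460.94 = -8.36 ft.
Hydraulic gradient: i = |Δh| / L = 8.36 / 2910.5 = 0.00287.

i ≈ 0.00287 ft/ft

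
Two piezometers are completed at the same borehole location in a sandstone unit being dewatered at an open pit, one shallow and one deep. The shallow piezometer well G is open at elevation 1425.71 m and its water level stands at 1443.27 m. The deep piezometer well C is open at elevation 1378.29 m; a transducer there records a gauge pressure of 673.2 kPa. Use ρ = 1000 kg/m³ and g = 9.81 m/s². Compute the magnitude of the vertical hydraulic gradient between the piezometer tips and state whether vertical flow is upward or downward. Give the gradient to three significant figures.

|i_v| ≈ 0.0768; vertical flow is upward

Total head at well G: h = 1443.27 m (water level in the standpipe).
Pressure head at well C: ψ = P/(ρg) = 673.2×1000 / (1000 × 9.81) = 68.62 m.
Total head at well C: h = z + ψ = 1378.29 + 68.62 = 1446.91 m.
Δh = h(well G) − h(well C) = 1443.27 − 1446.91 = -3.64 m.
Vertical separation Δz = 1425.71 − 1378.29 = 47.42 m.
|i_v| = |Δh| / Δz = 3.64 / 47.42 = 0.0768.
Head is higher in the deep piezometer, so vertical flow is upward (discharge condition).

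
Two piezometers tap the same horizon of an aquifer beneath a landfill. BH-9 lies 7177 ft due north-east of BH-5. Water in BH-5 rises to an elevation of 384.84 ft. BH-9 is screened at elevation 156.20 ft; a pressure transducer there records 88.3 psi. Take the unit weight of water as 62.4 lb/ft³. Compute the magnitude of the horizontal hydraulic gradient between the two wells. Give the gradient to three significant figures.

Total head at BH-5: h = 384.84 ft (water level in the piezometer is the total head).
Pressure head at BH-9: ψ = 144·P/γ = 144 × 88.3 / 62.4 = 203.77 ft.
Total head at BH-9: h = z + ψ = 156.20 + 203.77 = 359.97 ft.
Head difference: h(BH-5) − h(BH-9) = 384.84 − 359.97 = 24.87 ft.
Hydraulic gradient: i = |Δh| / L = 24.87 / 7177 = 0.00347.

i ≈ 0.00347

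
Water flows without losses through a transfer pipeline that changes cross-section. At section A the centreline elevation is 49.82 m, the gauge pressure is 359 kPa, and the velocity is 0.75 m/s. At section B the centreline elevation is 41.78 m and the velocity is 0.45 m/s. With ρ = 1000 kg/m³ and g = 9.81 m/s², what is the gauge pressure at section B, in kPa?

Pressure head at A: ψ₁ = P₁/(ρg) = 359×1000 / (1000 × 9.81) = 36.60 m.
Velocity heads: v₁²/2g = 0.75²/19.62 = 0.029 m; v₂²/2g = 0.45²/19.62 = 0.010 m.
Total head H = z₁ + ψ₁ + v₁²/2g = 49.82 + 36.60 + 0.029 = 86.45 m.
ψ₂ = H − z₂ − v₂²/2g = 86.45 − 41.78 − 0.010 = 44.66 m.
P₂ = ρgψ₂ = 1000 × 9.81 × 44.66 ≈ 438 kPa.

P₂ ≈ 438 kPa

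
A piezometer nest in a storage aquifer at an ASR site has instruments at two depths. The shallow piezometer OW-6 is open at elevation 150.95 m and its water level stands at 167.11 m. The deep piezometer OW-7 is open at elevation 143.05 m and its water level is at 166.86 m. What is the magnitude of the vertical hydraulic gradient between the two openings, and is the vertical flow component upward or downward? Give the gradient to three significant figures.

|i_v| ≈ 0.0316; vertical flow is downward

Total head at OW-6: h = 167.11 m (water level in the standpipe).
Total head at OW-7: h = 166.86 m.
Δh = h(OW-6) − h(OW-7) = 167.11 − 166.86 = 0.25 m.
Vertical separation Δz = 150.95 − 143.05 = 7.90 m.
|i_v| = |Δh| / Δz = 0.25 / 7.90 = 0.0316.
Head is higher in the shallow piezometer, so vertical flow is downward (recharge condition).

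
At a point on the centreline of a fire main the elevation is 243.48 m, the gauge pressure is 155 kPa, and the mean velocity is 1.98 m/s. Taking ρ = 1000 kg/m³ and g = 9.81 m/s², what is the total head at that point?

h ≈ 259.48 m

Pressure head ψ = P/(ρg) = 155×1000 / (1000 × 9.81) = 15.80 m.
Velocity head = v²/(2g) = 1.98² / (2 × 9.81) = 0.200 m.
h = z + ψ + v²/(2g) = 243.48 + 15.80 + 0.200 = 259.48 m.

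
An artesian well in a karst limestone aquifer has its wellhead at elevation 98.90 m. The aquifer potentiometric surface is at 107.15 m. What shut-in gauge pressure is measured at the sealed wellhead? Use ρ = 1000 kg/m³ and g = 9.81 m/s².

P ≈ 80.9 kPa

Head above the cap: Δh = 107.15 − 98.90 = 8.25 m.
P = ρgΔh = 1000 × 9.81 × 8.25 = 80932 Pa ≈ 80.9 kPa.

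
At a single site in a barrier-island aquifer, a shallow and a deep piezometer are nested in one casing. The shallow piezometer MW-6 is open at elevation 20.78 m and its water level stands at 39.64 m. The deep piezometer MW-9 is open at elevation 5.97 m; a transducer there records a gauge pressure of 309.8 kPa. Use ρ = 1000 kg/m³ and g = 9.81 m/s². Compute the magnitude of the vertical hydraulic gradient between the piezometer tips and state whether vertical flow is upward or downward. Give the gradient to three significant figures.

|i_v| ≈ 0.141; vertical flow is downward

Total head at MW-6: h = 39.64 m (water level in the standpipe).
Pressure head at MW-9: ψ = P/(ρg) = 309.8×1000 / (1000 × 9.81) = 31.58 m.
Total head at MW-9: h = z + ψ = 5.97 + 31.58 = 37.55 m.
Δh = h(MW-6) − h(MW-9) = 39.64 − 37.55 = 2.09 m.
Vertical separation Δz = 20.78 − 5.97 = 14.81 m.
|i_v| = |Δh| / Δz = 2.09 / 14.81 = 0.141.
Head is higher in the shallow piezometer, so vertical flow is downward (recharge condition).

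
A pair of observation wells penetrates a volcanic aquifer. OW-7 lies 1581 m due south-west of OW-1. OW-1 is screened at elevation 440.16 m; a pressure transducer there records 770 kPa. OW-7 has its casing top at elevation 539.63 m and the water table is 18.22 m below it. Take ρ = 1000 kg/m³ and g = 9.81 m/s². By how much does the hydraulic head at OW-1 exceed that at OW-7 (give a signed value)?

Δh ≈ -2.76 m

Pressure head at OW-1: ψ = P/(ρg) = 770×1000 / (1000 × 9.81) = 78.49 m.
Total head at OW-1: h = z + ψ = 440.16 + 78.49 = 518.65 m.
Total head at OW-7: h = 539.63 − 18.22 = 521.41 m.
Head difference: h(OW-1) − h(OW-7) = 518.65 − 521.41 = -2.76 m.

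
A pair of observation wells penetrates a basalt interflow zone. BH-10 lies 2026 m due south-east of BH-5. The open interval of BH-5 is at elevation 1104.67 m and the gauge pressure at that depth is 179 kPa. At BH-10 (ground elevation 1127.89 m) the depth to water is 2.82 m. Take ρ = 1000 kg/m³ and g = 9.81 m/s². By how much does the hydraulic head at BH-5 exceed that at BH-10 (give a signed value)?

Δh ≈ -2.15 m

Pressure head at BH-5: ψ = P/(ρg) = 179×1000 / (1000 × 9.81) = 18.25 m.
Total head at BH-5: h = z + ψ = 1104.67 + 18.25 = 1122.92 m.
Total head at BH-10: h = 1127.89 − 2.82 = 1125.07 m.
Head difference: h(BH-5) − h(BH-10) = 1122.92 − 1125.07 = -2.15 m.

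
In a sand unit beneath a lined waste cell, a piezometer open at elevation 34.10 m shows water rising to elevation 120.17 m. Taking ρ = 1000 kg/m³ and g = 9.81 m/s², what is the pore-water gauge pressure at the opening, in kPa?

P ≈ 844 kPa

Pressure head ψ = h − z = 120.17 − 34.10 = 86.07 m.
P = ρgψ = 1000 × 9.81 × 86.07 = 844347 Pa ≈ 844 kPa.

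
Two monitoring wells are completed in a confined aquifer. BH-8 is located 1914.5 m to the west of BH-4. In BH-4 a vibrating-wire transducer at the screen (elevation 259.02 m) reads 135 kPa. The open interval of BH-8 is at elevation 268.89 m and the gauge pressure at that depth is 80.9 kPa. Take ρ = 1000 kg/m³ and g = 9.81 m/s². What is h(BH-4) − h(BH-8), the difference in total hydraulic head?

Δh ≈ -4.36 m

Pressure head at BH-4: ψ = P/(ρg) = 135×1000 / (1000 × 9.81) = 13.76 m.
Total head at BH-4: h = z + ψ = 259.02 + 13.76 = 272.78 m.
Pressure head at BH-8: ψ = P/(ρg) = 80.9×1000 / (1000 × 9.81) = 8.25 m.
Total head at BH-8: h = z + ψ = 268.89 + 8.25 = 277.14 m.
Head difference: h(BH-4) − h(BH-8) = 272.78 − 277.14 = -4.36 m.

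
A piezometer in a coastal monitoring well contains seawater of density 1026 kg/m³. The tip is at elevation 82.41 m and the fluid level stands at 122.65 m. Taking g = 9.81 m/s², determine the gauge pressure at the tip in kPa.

Pressure head ψ = h − z = 122.65 − 82.41 = 40.24 m.
P = ρgψ = 1026 × 9.81 × 40.24 = 405018 Pa ≈ 405 kPa.

P ≈ 405 kPa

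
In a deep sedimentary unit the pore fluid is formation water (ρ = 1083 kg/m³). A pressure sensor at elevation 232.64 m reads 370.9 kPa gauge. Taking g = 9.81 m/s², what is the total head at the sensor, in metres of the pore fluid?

ψ = P/(ρg) = 370.9×1000 / (1083 × 9.81) = 34.91 m.
h = z + ψ = 232.64 + 34.91 = 267.55 m.

h ≈ 267.55 m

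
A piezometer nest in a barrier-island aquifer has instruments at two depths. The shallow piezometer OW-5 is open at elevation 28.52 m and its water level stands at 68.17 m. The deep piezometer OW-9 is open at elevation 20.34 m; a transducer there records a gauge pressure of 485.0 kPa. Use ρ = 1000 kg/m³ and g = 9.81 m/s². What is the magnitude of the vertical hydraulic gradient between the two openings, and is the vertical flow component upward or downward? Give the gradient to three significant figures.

Total head at OW-5: h = 68.17 m (water level in the standpipe).
Pressure head at OW-9: ψ = P/(ρg) = 485.0×1000 / (1000 × 9.81) = 49.44 m.
Total head at OW-9: h = z + ψ = 20.34 + 49.44 = 69.78 m.
Δh = h(OW-5) − h(OW-9) = 68.17 − 69.78 = -1.61 m.
Vertical separation Δz = 28.52 − 20.34 = 8.18 m.
|i_v| = |Δh| / Δz = 1.61 / 8.18 = 0.197.
Head is higher in the deep piezometer, so vertical flow is upward (discharge condition).

|i_v| ≈ 0.197; vertical flow is upward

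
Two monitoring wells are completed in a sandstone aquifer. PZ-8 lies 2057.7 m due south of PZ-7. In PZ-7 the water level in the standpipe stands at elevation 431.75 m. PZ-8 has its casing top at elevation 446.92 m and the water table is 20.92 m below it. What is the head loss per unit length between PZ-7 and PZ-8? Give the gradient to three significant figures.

i ≈ 0.00279 m/m

Total head at PZ-7: h = 431.75 m (water level in the piezometer is the total head).
Total head at PZ-8: h = 446.92 − 20.92 = 426.00 m.
Head difference: h(PZ-7) − h(PZ-8) = 431.75 − 426.00 = 5.75 m.
Hydraulic gradient: i = |Δh| / L = 5.75 / 2057.7 = 0.00279.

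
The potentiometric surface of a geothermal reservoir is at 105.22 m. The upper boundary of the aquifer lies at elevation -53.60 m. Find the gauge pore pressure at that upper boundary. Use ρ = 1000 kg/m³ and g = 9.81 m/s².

Pressure head at the aquifer top: ψ = h − z = 105.22 − (-53.60) = 158.82 m.
P = ρgψ = 1000 × 9.81 × 158.82 = 1558024 Pa ≈ 1560 kPa.

P ≈ 1560 kPa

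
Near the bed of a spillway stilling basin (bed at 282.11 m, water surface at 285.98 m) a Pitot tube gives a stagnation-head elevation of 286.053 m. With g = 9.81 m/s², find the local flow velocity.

Near the bed, under hydrostatic conditions, the piezometric head (z + ψ) equals the free-surface elevation, 285.98 m.
Velocity head = total − piezometric = 286.053 − 285.98 = 0.073 m.
v = √(2g·h_v) = √(2 × 9.81 × 0.073) = 1.20 m/s.

v ≈ 1.20 m/s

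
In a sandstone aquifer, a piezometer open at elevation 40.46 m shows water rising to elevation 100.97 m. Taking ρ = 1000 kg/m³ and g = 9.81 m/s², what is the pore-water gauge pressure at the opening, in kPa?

Pressure head ψ = h − z = 100.97 − 40.46 = 60.51 m.
P = ρgψ = 1000 × 9.81 × 60.51 = 593603 Pa ≈ 594 kPa.

P ≈ 594 kPa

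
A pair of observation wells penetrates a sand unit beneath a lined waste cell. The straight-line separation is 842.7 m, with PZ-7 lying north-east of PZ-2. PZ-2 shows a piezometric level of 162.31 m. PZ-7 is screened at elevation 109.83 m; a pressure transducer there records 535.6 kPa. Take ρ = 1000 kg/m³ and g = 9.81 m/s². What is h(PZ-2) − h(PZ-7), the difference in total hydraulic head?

Δh ≈ -2.12 m

Total head at PZ-2: h = 162.31 m (water level in the piezometer is the total head).
Pressure head at PZ-7: ψ = P/(ρg) = 535.6×1000 / (1000 × 9.81) = 54.60 m.
Total head at PZ-7: h = z + ψ = 109.83 + 54.60 = 164.43 m.
Head difference: h(PZ-2) − h(PZ-7) = 162.31 − 164.43 = -2.12 m.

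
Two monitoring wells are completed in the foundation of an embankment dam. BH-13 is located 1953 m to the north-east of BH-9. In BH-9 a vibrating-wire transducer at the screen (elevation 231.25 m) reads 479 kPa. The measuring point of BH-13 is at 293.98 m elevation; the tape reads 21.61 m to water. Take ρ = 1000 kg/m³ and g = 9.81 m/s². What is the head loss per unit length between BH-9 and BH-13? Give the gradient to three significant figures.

i ≈ 0.00395 m/m

Pressure head at BH-9: ψ = P/(ρg) = 479×1000 / (1000 × 9.81) = 48.83 m.
Total head at BH-9: h = z + ψ = 231.25 + 48.83 = 280.08 m.
Total head at BH-13: h = 293.98 − 21.61 = 272.37 m.
Head difference: h(BH-9) − h(BH-13) = 280.08 − 272.37 = 7.71 m.
Hydraulic gradient: i = |Δh| / L = 7.71 / 1953 = 0.00395.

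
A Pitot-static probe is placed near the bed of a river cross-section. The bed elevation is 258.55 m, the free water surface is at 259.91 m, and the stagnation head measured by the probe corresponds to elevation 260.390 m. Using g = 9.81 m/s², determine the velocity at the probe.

Near the bed, under hydrostatic conditions, the piezometric head (z + ψ) equals the free-surface elevation, 259.91 m.
Velocity head = total − piezometric = 260.390 − 259.91 = 0.480 m.
v = √(2g·h_v) = √(2 × 9.81 × 0.480) = 3.07 m/s.

v ≈ 3.07 m/s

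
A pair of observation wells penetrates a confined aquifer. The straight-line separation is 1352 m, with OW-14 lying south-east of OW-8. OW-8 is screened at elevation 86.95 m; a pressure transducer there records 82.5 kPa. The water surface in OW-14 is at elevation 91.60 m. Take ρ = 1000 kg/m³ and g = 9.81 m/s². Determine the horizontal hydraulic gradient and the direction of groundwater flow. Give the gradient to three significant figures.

Pressure head at OW-8: ψ = P/(ρg) = 82.5×1000 / (1000 × 9.81) = 8.41 m.
Total head at OW-8: h = z + ψ = 86.95 + 8.41 = 95.36 m.
Total head at OW-14: h = 91.60 m (water level in the piezometer is the total head).
Head difference: h(OW-8) − h(OW-14) = 95.36 − 91.60 = 3.76 m.
Hydraulic gradient: i = |Δh| / L = 3.76 / 1352 = 0.00278.
Flow is from higher to lower head: from OW-8 toward OW-14, i.e. toward the south-east.

i ≈ 0.00278; groundwater flows toward the south-east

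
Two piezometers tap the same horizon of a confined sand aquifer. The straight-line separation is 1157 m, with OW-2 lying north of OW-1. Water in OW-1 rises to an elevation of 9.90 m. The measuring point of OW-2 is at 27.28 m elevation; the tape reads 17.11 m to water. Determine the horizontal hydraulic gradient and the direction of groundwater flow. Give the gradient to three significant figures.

i ≈ 0.000233; groundwater flows toward the south

Total head at OW-1: h = 9.90 m (water level in the piezometer is the total head).
Total head at OW-2: h = 27.28 − 17.11 = 10.17 m.
Head difference: h(OW-1) − h(OW-2) = 9.90 − 10.17 = -0.27 m.
Hydraulic gradient: i = |Δh| / L = 0.27 / 1157 = 0.000233.
Flow is from higher to lower head: from OW-2 toward OW-1, i.e. toward the south.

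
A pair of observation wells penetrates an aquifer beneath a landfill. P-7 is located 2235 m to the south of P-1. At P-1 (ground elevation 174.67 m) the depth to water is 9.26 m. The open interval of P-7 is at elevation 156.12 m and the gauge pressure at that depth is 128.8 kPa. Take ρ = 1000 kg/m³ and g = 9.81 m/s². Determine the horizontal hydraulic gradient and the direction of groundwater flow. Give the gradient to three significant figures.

Total head at P-1: h = 174.67 − 9.26 = 165.41 m.
Pressure head at P-7: ψ = P/(ρg) = 128.8×1000 / (1000 × 9.81) = 13.13 m.
Total head at P-7: h = z + ψ = 156.12 + 13.13 = 169.25 m.
Head difference: h(P-1) − h(P-7) = 165.41 − 169.25 = -3.84 m.
Hydraulic gradient: i = |Δh| / L = 3.84 / 2235 = 0.00172.
Flow is from higher to lower head: from P-7 toward P-1, i.e. toward the north.

i ≈ 0.00172; groundwater flows toward the north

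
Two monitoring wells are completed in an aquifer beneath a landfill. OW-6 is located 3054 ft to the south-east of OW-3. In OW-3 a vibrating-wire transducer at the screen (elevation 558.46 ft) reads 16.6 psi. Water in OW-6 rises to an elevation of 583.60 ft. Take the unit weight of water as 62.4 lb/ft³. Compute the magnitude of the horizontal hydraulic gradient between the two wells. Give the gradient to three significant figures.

Pressure head at OW-3: ψ = 144·P/γ = 144 × 16.6 / 62.4 = 38.31 ft.
Total head at OW-3: h = z + ψ = 558.46 + 38.31 = 596.77 ft.
Total head at OW-6: h = 583.60 ft (water level in the piezometer is the total head).
Head difference: h(OW-3) − h(OW-6) = 596.77 − 583.60 = 13.17 ft.
Hydraulic gradient: i = |Δh| / L = 13.17 / 3054 = 0.00431.

i ≈ 0.00431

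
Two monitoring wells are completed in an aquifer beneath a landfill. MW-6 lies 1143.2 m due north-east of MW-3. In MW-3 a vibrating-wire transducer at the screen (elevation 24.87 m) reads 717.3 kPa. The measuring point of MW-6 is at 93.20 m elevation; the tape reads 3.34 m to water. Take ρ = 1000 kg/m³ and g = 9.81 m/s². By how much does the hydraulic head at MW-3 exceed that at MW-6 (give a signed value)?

Pressure head at MW-3: ψ = P/(ρg) = 717.3×1000 / (1000 × 9.81) = 73.12 m.
Total head at MW-3: h = z + ψ = 24.87 + 73.12 = 97.99 m.
Total head at MW-6: h = 93.20 − 3.34 = 89.86 m.
Head difference: h(MW-3) − h(MW-6) = 97.99 − 89.86 = 8.13 m.

Δh ≈ 8.13 m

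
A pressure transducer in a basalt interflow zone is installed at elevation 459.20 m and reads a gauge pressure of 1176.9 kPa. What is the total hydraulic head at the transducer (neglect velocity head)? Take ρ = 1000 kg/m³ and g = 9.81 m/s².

h ≈ 579.17 m

ψ = P/(ρg) = 1176.9×1000 / (1000 × 9.81) = 119.97 m.
h = z + ψ = 459.20 + 119.97 = 579.17 m.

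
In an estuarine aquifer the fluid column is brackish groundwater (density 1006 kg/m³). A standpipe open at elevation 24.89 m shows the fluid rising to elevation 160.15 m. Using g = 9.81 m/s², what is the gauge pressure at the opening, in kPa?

P ≈ 1330 kPa

Pressure head ψ = h − z = 160.15 − 24.89 = 135.26 m.
P = ρgψ = 1006 × 9.81 × 135.26 = 1334862 Pa ≈ 1330 kPa.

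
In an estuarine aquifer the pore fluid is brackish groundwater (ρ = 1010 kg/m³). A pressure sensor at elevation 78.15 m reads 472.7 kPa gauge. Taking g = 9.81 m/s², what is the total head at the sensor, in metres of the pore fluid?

h ≈ 125.86 m

ψ = P/(ρg) = 472.7×1000 / (1010 × 9.81) = 47.71 m.
h = z + ψ = 78.15 + 47.71 = 125.86 m.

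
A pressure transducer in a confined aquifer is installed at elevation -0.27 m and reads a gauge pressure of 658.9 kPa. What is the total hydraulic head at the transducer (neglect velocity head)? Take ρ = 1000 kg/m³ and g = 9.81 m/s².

h ≈ 66.90 m

ψ = P/(ρg) = 658.9×1000 / (1000 × 9.81) = 67.17 m.
h = z + ψ = -0.27 + 67.17 = 66.90 m.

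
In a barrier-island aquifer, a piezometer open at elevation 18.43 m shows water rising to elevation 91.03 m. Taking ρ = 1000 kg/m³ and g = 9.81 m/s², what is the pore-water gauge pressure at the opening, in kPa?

Pressure head ψ = h − z = 91.03 − 18.43 = 72.60 m.
P = ρgψ = 1000 × 9.81 × 72.60 = 712206 Pa ≈ 712 kPa.

P ≈ 712 kPa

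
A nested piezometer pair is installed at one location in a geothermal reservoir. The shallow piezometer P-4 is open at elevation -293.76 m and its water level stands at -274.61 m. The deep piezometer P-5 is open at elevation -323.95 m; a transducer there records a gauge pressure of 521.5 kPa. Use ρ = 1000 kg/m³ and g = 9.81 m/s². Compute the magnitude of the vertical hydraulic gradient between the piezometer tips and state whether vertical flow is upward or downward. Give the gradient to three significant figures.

|i_v| ≈ 0.127; vertical flow is upward

Total head at P-4: h = -274.61 m (water level in the standpipe).
Pressure head at P-5: ψ = P/(ρg) = 521.5×1000 / (1000 × 9.81) = 53.16 m.
Total head at P-5: h = z + ψ = -323.95 + 53.16 = -270.79 m.
Δh = h(P-4) − h(P-5) = -274.61 − (-270.79) = -3.82 m.
Vertical separation Δz = -293.76 − (-323.95) = 30.19 m.
|i_v| = |Δh| / Δz = 3.82 / 30.19 = 0.127.
Head is higher in the deep piezometer, so vertical flow is upward (discharge condition).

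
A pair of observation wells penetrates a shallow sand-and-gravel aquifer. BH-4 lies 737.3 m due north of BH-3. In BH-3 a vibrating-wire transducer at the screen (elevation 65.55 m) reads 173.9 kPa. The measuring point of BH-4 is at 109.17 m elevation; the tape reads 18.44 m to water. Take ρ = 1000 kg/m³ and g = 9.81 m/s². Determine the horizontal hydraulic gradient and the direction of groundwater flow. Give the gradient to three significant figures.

i ≈ 0.0101; groundwater flows toward the south

Pressure head at BH-3: ψ = P/(ρg) = 173.9×1000 / (1000 × 9.81) = 17.73 m.
Total head at BH-3: h = z + ψ = 65.55 + 17.73 = 83.28 m.
Total head at BH-4: h = 109.17 − 18.44 = 90.73 m.
Head difference: h(BH-3) − h(BH-4) = 83.28 − 90.73 = -7.45 m.
Hydraulic gradient: i = |Δh| / L = 7.45 / 737.3 = 0.0101.
Flow is from higher to lower head: from BH-4 toward BH-3, i.e. toward the south.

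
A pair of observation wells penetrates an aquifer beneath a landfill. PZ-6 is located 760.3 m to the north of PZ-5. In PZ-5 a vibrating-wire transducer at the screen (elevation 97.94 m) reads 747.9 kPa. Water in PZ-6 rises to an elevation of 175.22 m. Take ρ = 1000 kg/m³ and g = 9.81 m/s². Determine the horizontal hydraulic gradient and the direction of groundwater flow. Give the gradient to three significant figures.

i ≈ 0.00137; groundwater flows toward the south

Pressure head at PZ-5: ψ = P/(ρg) = 747.9×1000 / (1000 × 9.81) = 76.24 m.
Total head at PZ-5: h = z + ψ = 97.94 + 76.24 = 174.18 m.
Total head at PZ-6: h = 175.22 m (water level in the piezometer is the total head).
Head difference: h(PZ-5) − h(PZ-6) = 174.18 − 175.22 = -1.04 m.
Hydraulic gradient: i = |Δh| / L = 1.04 / 760.3 = 0.00137.
Flow is from higher to lower head: from PZ-6 toward PZ-5, i.e. toward the south.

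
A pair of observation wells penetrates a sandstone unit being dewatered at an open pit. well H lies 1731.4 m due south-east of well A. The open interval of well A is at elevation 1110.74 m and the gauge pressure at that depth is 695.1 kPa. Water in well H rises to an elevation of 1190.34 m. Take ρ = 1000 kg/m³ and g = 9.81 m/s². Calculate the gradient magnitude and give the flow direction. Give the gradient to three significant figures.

Pressure head at well A: ψ = P/(ρg) = 695.1×1000 / (1000 × 9.81) = 70.86 m.
Total head at well A: h = z + ψ = 1110.74 + 70.86 = 1181.60 m.
Total head at well H: h = 1190.34 m (water level in the piezometer is the total head).
Head difference: h(well A) − h(well H) = 1181.60 − 1190.34 = -8.74 m.
Hydraulic gradient: i = |Δh| / L = 8.74 / 1731.4 = 0.00505.
Flow is from higher to lower head: from well H toward well A, i.e. toward the north-west.

i ≈ 0.00505; groundwater flows toward the north-west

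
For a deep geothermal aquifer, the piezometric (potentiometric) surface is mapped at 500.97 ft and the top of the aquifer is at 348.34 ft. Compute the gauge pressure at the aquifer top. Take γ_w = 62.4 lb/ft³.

P ≈ 66.1 psi

Pressure head at the aquifer top: ψ = h − z = 500.97 − 348.34 = 152.63 ft.
P = γψ/144 = 62.4 × 152.63 / 144 = 66.1 psi.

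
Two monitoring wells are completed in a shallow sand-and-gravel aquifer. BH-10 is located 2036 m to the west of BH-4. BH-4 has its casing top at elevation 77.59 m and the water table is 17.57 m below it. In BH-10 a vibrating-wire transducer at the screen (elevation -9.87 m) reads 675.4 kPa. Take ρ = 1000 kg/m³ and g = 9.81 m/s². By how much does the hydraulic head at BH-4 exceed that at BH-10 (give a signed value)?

Δh ≈ 1.04 m

Total head at BH-4: h = 77.59 − 17.57 = 60.02 m.
Pressure head at BH-10: ψ = P/(ρg) = 675.4×1000 / (1000 × 9.81) = 68.85 m.
Total head at BH-10: h = z + ψ = -9.87 + 68.85 = 58.98 m.
Head difference: h(BH-4) − h(BH-10) = 60.02 − 58.98 = 1.04 m.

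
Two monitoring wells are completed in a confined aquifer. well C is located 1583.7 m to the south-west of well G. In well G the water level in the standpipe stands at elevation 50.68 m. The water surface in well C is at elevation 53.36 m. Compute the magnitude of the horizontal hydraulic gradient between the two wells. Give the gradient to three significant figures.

Total head at well G: h = 50.68 m (water level in the piezometer is the total head).
Total head at well C: h = 53.36 m (water level in the piezometer is the total head).
Head difference: h(well G) − h(well C) = 50.68 − 53.36 = -2.68 m.
Hydraulic gradient: i = |Δh| / L = 2.68 / 1583.7 = 0.00169.

i ≈ 0.00169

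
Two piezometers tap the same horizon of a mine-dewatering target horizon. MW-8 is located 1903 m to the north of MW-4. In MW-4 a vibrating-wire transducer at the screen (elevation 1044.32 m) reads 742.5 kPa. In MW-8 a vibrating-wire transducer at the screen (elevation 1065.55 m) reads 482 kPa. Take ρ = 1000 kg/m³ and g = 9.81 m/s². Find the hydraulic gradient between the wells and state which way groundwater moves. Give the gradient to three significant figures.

Pressure head at MW-4: ψ = P/(ρg) = 742.5×1000 / (1000 × 9.81) = 75.69 m.
Total head at MW-4: h = z + ψ = 1044.32 + 75.69 = 1120.01 m.
Pressure head at MW-8: ψ = P/(ρg) = 482×1000 / (1000 × 9.81) = 49.13 m.
Total head at MW-8: h = z + ψ = 1065.55 + 49.13 = 1114.68 m.
Head difference: h(MW-4) − h(MW-8) = 1120.01 − 1114.68 = 5.33 m.
Hydraulic gradient: i = |Δh| / L = 5.33 / 1903 = 0.00280.
Flow is from higher to lower head: from MW-4 toward MW-8, i.e. toward the north.

i ≈ 0.00280; groundwater flows toward the north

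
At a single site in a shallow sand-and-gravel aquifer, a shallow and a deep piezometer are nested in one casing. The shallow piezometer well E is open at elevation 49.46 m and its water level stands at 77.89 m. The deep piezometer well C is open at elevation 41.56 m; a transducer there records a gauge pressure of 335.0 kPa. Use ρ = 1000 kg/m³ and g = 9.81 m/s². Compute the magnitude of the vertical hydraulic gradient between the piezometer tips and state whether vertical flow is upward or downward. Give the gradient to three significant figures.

Total head at well E: h = 77.89 m (water level in the standpipe).
Pressure head at well C: ψ = P/(ρg) = 335.0×1000 / (1000 × 9.81) = 34.15 m.
Total head at well C: h = z + ψ = 41.56 + 34.15 = 75.71 m.
Δh = h(well E) − h(well C) = 77.89 − 75.71 = 2.18 m.
Vertical separation Δz = 49.46 − 41.56 = 7.90 m.
|i_v| = |Δh| / Δz = 2.18 / 7.90 = 0.276.
Head is higher in the shallow piezometer, so vertical flow is downward (recharge condition).

|i_v| ≈ 0.276; vertical flow is downward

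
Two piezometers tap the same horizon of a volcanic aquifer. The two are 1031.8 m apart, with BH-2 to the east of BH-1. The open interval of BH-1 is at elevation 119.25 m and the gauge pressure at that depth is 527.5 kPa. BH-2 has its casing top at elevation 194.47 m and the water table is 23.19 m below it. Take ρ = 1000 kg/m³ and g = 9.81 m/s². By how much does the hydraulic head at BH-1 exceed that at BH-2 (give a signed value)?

Pressure head at BH-1: ψ = P/(ρg) = 527.5×1000 / (1000 × 9.81) = 53.77 m.
Total head at BH-1: h = z + ψ = 119.25 + 53.77 = 173.02 m.
Total head at BH-2: h = 194.47 − 23.19 = 171.28 m.
Head difference: h(BH-1) − h(BH-2) = 173.02 − 171.28 = 1.74 m.

Δh ≈ 1.74 m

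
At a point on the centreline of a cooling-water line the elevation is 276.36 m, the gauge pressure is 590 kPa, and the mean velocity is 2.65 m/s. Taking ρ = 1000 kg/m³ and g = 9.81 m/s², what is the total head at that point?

h ≈ 336.86 m

Pressure head ψ = P/(ρg) = 590×1000 / (1000 × 9.81) = 60.14 m.
Velocity head = v²/(2g) = 2.65² / (2 × 9.81) = 0.358 m.
h = z + ψ + v²/(2g) = 276.36 + 60.14 + 0.358 = 336.86 m.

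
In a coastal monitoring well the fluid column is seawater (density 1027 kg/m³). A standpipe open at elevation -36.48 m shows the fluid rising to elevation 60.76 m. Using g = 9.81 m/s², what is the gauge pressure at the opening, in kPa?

Pressure head ψ = h − z = 60.76 − (-36.48) = 97.24 m.
P = ρgψ = 1027 × 9.81 × 97.24 = 979680 Pa ≈ 980 kPa.

P ≈ 980 kPa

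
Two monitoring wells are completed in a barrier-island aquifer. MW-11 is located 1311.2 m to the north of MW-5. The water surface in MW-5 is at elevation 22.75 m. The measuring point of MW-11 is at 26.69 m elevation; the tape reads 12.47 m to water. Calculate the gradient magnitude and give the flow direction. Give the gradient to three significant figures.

Total head at MW-5: h = 22.75 m (water level in the piezometer is the total head).
Total head at MW-11: h = 26.69 − 12.47 = 14.22 m.
Head difference: h(MW-5) − h(MW-11) = 22.75 − 14.22 = 8.53 m.
Hydraulic gradient: i = |Δh| / L = 8.53 / 1311.2 = 0.00651.
Flow is from higher to lower head: from MW-5 toward MW-11, i.e. toward the north.

i ≈ 0.00651; groundwater flows toward the north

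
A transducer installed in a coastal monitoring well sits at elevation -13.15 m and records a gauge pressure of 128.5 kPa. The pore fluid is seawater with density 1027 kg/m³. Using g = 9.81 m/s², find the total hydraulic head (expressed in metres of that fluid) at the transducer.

h ≈ -0.40 m

ψ = P/(ρg) = 128.5×1000 / (1027 × 9.81) = 12.75 m.
h = z + ψ = -13.15 + 12.75 = -0.40 m.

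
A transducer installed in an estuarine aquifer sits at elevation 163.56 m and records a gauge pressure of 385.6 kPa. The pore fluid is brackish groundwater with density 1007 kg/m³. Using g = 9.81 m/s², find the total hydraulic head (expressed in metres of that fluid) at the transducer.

h ≈ 202.59 m

ψ = P/(ρg) = 385.6×1000 / (1007 × 9.81) = 39.03 m.
h = z + ψ = 163.56 + 39.03 = 202.59 m.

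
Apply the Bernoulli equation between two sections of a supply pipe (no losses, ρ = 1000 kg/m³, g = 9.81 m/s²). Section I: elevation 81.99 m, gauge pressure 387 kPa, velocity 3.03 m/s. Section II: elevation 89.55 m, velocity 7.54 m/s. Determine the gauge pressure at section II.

Pressure head at I: ψ₁ = P₁/(ρg) = 387×1000 / (1000 × 9.81) = 39.45 m.
Velocity heads: v₁²/2g = 3.03²/19.62 = 0.468 m; v₂²/2g = 7.54²/19.62 = 2.898 m.
Total head H = z₁ + ψ₁ + v₁²/2g = 81.99 + 39.45 + 0.468 = 121.91 m.
ψ₂ = H − z₂ − v₂²/2g = 121.91 − 89.55 − 2.898 = 29.46 m.
P₂ = ρgψ₂ = 1000 × 9.81 × 29.46 ≈ 289 kPa.

P₂ ≈ 289 kPa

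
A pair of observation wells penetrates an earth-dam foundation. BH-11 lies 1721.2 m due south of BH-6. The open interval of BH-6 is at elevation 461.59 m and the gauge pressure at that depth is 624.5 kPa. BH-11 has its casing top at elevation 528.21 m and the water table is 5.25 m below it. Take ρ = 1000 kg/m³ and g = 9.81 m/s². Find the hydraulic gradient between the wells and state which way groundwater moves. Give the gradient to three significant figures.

i ≈ 0.00133; groundwater flows toward the south

Pressure head at BH-6: ψ = P/(ρg) = 624.5×1000 / (1000 × 9.81) = 63.66 m.
Total head at BH-6: h = z + ψ = 461.59 + 63.66 = 525.25 m.
Total head at BH-11: h = 528.21 − 5.25 = 522.96 m.
Head difference: h(BH-6) − h(BH-11) = 525.25 − 522.96 = 2.29 m.
Hydraulic gradient: i = |Δh| / L = 2.29 / 1721.2 = 0.00133.
Flow is from higher to lower head: from BH-6 toward BH-11, i.e. toward the south.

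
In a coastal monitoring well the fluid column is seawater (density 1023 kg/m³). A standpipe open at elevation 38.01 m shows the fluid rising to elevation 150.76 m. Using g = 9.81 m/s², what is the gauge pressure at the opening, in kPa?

Pressure head ψ = h − z = 150.76 − 38.01 = 112.75 m.
P = ρgψ = 1023 × 9.81 × 112.75 = 1131517 Pa ≈ 1130 kPa.

P ≈ 1130 kPa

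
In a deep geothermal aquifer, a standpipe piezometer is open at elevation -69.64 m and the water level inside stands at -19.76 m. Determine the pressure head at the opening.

Total head h = -19.76 m (the water-surface elevation in the piezometer).
Pressure head ψ = h − z = -19.76 − (-69.64) = 49.88 m.

ψ ≈ 49.88 m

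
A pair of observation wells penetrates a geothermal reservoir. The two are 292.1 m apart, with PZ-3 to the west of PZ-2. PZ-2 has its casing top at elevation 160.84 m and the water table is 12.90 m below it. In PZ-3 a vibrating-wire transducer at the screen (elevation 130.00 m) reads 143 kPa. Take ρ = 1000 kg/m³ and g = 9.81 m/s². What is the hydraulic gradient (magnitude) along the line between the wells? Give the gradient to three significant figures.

Total head at PZ-2: h = 160.84 − 12.90 = 147.94 m.
Pressure head at PZ-3: ψ = P/(ρg) = 143×1000 / (1000 × 9.81) = 14.58 m.
Total head at PZ-3: h = z + ψ = 130.00 + 14.58 = 144.58 m.
Head difference: h(PZ-2) − h(PZ-3) = 147.94 − 144.58 = 3.36 m.
Hydraulic gradient: i = |Δh| / L = 3.36 / 292.1 = 0.0115.

i ≈ 0.0115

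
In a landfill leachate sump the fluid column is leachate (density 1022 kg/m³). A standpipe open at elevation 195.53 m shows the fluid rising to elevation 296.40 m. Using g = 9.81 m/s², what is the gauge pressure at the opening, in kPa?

P ≈ 1010 kPa

Pressure head ψ = h − z = 296.40 − 195.53 = 100.87 m.
P = ρgψ = 1022 × 9.81 × 100.87 = 1011304 Pa ≈ 1010 kPa.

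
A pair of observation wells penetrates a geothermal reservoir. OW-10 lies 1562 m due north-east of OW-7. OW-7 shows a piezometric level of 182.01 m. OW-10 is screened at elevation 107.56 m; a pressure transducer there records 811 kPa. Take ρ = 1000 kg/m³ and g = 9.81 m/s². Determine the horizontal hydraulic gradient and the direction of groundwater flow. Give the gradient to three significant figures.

Total head at OW-7: h = 182.01 m (water level in the piezometer is the total head).
Pressure head at OW-10: ψ = P/(ρg) = 811×1000 / (1000 × 9.81) = 82.67 m.
Total head at OW-10: h = z + ψ = 107.56 + 82.67 = 190.23 m.
Head difference: h(OW-7) − h(OW-10) = 182.01 − 190.23 = -8.22 m.
Hydraulic gradient: i = |Δh| / L = 8.22 / 1562 = 0.00526.
Flow is from higher to lower head: from OW-10 toward OW-7, i.e. toward the south-west.

i ≈ 0.00526; groundwater flows toward the south-west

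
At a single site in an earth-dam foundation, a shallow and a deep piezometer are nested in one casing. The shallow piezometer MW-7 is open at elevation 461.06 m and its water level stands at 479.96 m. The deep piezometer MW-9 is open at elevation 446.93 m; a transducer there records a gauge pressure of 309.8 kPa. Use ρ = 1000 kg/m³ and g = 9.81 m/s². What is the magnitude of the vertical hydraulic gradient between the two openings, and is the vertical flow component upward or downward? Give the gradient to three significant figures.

|i_v| ≈ 0.103; vertical flow is downward

Total head at MW-7: h = 479.96 m (water level in the standpipe).
Pressure head at MW-9: ψ = P/(ρg) = 309.8×1000 / (1000 × 9.81) = 31.58 m.
Total head at MW-9: h = z + ψ = 446.93 + 31.58 = 478.51 m.
Δh = h(MW-7) − h(MW-9) = 479.96 − 478.51 = 1.45 m.
Vertical separation Δz = 461.06 − 446.93 = 14.13 m.
|i_v| = |Δh| / Δz = 1.45 / 14.13 = 0.103.
Head is higher in the shallow piezometer, so vertical flow is downward (recharge condition).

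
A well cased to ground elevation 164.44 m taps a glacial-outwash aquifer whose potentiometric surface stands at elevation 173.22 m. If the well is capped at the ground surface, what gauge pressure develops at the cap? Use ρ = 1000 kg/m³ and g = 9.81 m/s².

Head above the cap: Δh = 173.22 − 164.44 = 8.78 m.
P = ρgΔh = 1000 × 9.81 × 8.78 = 86132 Pa ≈ 86.1 kPa.

P ≈ 86.1 kPa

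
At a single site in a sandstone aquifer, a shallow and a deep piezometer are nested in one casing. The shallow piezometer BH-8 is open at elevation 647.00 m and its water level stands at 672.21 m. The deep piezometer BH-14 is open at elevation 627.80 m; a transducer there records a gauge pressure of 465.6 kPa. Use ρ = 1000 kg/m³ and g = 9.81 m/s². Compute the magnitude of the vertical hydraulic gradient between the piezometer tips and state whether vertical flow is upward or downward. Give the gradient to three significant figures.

Total head at BH-8: h = 672.21 m (water level in the standpipe).
Pressure head at BH-14: ψ = P/(ρg) = 465.6×1000 / (1000 × 9.81) = 47.46 m.
Total head at BH-14: h = z + ψ = 627.80 + 47.46 = 675.26 m.
Δh = h(BH-8) − h(BH-14) = 672.21 − 675.26 = -3.05 m.
Vertical separation Δz = 647.00 − 627.80 = 19.20 m.
|i_v| = |Δh| / Δz = 3.05 / 19.20 = 0.159.
Head is higher in the deep piezometer, so vertical flow is upward (discharge condition).

|i_v| ≈ 0.159; vertical flow is upward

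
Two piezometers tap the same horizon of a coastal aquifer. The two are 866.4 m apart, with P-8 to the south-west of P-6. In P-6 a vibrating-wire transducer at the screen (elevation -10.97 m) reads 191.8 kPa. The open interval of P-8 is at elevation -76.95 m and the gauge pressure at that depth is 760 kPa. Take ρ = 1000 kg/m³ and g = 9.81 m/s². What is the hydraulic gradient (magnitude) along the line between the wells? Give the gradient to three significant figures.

i ≈ 0.00930

Pressure head at P-6: ψ = P/(ρg) = 191.8×1000 / (1000 × 9.81) = 19.55 m.
Total head at P-6: h = z + ψ = -10.97 + 19.55 = 8.58 m.
Pressure head at P-8: ψ = P/(ρg) = 760×1000 / (1000 × 9.81) = 77.47 m.
Total head at P-8: h = z + ψ = -76.95 + 77.47 = 0.52 m.
Head difference: h(P-6) − h(P-8) = 8.58 − 0.52 = 8.06 m.
Hydraulic gradient: i = |Δh| / L = 8.06 / 866.4 = 0.00930.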